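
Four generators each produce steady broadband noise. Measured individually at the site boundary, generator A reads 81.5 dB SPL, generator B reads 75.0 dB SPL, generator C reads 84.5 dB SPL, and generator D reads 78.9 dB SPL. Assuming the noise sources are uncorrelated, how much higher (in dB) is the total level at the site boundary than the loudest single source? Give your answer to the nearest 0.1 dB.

2.8 dB

Add the sources as powers (linear), then convert back to dB:
L_total = 10·log₁₀(10^(81.5/10) + 10^(75.0/10) + 10^(84.5/10) + 10^(78.9/10)) = 87.26 dB SPL.
Excess over the loudest (84.5 dB): 87.26 − 84.5 = 2.8 dB.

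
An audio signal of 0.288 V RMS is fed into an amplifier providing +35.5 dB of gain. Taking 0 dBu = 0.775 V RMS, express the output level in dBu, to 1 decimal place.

Input level: 20·log₁₀(0.288/0.775) = -8.60 dBu.
Output: -8.60 + 35.5 = +26.9 dBu.

+26.9 dBu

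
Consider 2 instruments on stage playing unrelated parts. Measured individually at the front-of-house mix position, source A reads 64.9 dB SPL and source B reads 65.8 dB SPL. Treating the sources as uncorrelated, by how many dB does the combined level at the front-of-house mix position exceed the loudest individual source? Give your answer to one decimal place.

2.6 dB

Add the sources as powers (linear), then convert back to dB:
L_total = 10·log₁₀(10^(64.9/10) + 10^(65.8/10)) = 68.38 dB SPL.
Excess over the loudest (65.8 dB): 68.38 − 65.8 = 2.6 dB.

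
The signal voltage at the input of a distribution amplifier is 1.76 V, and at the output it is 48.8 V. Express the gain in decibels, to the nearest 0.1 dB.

28.9 dB

For a voltage ratio, dB = 20·log₁₀(V₂/V₁).
20·log₁₀(48.8/1.76) = 20·log₁₀(27.73) = 28.9 dB.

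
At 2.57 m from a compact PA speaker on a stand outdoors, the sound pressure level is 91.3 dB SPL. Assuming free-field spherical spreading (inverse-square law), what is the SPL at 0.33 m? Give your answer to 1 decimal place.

Inverse-square spreading gives ΔL = −20·log₁₀(d₂/d₁).
ΔL = −20·log₁₀(0.33/2.57) = 17.83 dB, so L₂ = 91.3 + (17.83) = 109.1 dB SPL.

109.1 dB SPL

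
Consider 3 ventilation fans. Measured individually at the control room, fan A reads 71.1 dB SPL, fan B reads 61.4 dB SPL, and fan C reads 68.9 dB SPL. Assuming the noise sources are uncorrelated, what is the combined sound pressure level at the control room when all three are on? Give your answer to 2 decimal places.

73.43 dB SPL

Incoherent sources sum as intensities:
L_total = 10·log₁₀(10^(71.1/10) + 10^(61.4/10) + 10^(68.9/10)) = 10·log₁₀(22030000) = 73.43 dB SPL.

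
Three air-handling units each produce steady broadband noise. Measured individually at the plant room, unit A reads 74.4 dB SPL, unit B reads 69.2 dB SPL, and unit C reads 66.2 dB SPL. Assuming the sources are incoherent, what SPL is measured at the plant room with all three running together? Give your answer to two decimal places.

76.02 dB SPL

Incoherent sources sum as intensities:
L_total = 10·log₁₀(10^(74.4/10) + 10^(69.2/10) + 10^(66.2/10)) = 10·log₁₀(40030000) = 76.02 dB SPL.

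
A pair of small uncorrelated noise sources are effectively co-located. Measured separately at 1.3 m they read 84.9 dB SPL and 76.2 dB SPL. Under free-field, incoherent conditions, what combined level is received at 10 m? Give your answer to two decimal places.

67.73 dB SPL

Combined at 1.3 m: 10·log₁₀(10^(84.9/10)+10^(76.2/10)) = 85.450 dB SPL.
Then apply −20·log₁₀(10/1.3) = -17.721 dB → 67.73 dB SPL.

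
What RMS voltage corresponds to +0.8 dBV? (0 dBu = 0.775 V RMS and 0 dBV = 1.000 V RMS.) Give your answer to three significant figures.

1.10 V

V = 1.000 V × 10^(+0.8/20).
= 1.000 × 1.096 = 1.10 V.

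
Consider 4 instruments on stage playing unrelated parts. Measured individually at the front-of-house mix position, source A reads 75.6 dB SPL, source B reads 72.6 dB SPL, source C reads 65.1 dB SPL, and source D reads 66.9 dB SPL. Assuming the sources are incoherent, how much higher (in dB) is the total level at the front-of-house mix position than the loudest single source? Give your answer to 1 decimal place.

Uncorrelated sources add in intensity (power), not in dB.
L_total = 10·log₁₀(10^(75.6/10) + 10^(72.6/10) + 10^(65.1/10) + 10^(66.9/10)) = 77.97 dB SPL.
Excess over the loudest (75.6 dB): 77.97 − 75.6 = 2.4 dB.

2.4 dB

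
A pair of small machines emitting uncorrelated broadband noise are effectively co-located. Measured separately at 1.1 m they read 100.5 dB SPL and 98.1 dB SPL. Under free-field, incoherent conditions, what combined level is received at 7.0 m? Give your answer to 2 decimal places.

86.40 dB SPL

Combined at 1.1 m: 10·log₁₀(10^(100.5/10)+10^(98.1/10)) = 102.474 dB SPL.
Then apply −20·log₁₀(7.0/1.1) = -16.074 dB → 86.40 dB SPL.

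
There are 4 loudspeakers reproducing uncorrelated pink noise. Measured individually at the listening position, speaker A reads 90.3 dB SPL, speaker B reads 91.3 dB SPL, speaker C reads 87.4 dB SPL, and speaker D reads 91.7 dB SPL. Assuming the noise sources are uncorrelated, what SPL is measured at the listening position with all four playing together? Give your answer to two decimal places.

96.48 dB SPL

Uncorrelated sources add in intensity (power), not in dB.
L_total = 10·log₁₀(10^(90.3/10) + 10^(91.3/10) + 10^(87.4/10) + 10^(91.7/10)) = 10·log₁₀(4449000000) = 96.48 dB SPL.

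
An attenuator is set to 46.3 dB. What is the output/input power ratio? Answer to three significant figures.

0.0000234

Power ratio = 10^(dB/10).
10^(-46.3/10) = 10^(-4.630) = 0.0000234.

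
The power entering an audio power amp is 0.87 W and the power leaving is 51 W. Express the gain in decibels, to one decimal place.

17.7 dB

For a power ratio, dB = 10·log₁₀(P₂/P₁).
10·log₁₀(51/0.87) = 10·log₁₀(58.62) = 17.7 dB.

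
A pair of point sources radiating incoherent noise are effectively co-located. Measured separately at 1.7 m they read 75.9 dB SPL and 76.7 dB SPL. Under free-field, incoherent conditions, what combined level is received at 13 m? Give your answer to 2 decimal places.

61.66 dB SPL

Combined at 1.7 m: 10·log₁₀(10^(75.9/10)+10^(76.7/10)) = 79.329 dB SPL.
Then apply −20·log₁₀(13/1.7) = -17.670 dB → 61.66 dB SPL.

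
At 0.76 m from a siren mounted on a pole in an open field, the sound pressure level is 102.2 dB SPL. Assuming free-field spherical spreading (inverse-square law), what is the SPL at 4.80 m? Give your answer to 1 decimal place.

86.2 dB SPL

For a point source in a free field, ΔL = −20·log₁₀(d₂/d₁).
ΔL = −20·log₁₀(4.80/0.76) = -16.01 dB, so L₂ = 102.2 + (-16.01) = 86.2 dB SPL.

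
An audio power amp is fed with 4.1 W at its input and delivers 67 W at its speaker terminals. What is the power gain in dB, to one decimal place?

12.1 dB

For a power ratio, dB = 10·log₁₀(P₂/P₁).
10·log₁₀(67/4.1) = 10·log₁₀(16.34) = 12.1 dB.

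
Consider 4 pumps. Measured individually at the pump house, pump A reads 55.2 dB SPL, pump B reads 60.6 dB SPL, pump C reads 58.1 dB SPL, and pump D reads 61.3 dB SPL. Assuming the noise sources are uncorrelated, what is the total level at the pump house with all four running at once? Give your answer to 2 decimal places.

Incoherent sources sum as intensities:
L_total = 10·log₁₀(10^(55.2/10) + 10^(60.6/10) + 10^(58.1/10) + 10^(61.3/10)) = 10·log₁₀(3474000) = 65.41 dB SPL.

65.41 dB SPL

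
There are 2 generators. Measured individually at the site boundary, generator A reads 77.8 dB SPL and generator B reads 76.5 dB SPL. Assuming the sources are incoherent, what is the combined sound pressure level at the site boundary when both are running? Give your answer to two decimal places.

Incoherent sources sum as intensities:
L_total = 10·log₁₀(10^(77.8/10) + 10^(76.5/10)) = 10·log₁₀(104900000) = 80.21 dB SPL.

80.21 dB SPL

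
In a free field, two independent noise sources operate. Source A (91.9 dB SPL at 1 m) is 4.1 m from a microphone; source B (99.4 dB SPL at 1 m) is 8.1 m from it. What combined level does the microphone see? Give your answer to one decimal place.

At the listener: L_A = 91.9 − 20·log₁₀(4.1) = 79.64 dB; L_B = 99.4 − 20·log₁₀(8.1) = 81.23 dB.
Combined: 10·log₁₀(10^(79.64/10)+10^(81.23/10)) = 83.5 dB SPL.

83.5 dB SPL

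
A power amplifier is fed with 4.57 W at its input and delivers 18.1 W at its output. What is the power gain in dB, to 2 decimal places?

Power is a power quantity, so gain = 10·log₁₀(P_out/P_in).
10·log₁₀(18.1/4.57) = 10·log₁₀(3.961) = 5.98 dB.

5.98 dB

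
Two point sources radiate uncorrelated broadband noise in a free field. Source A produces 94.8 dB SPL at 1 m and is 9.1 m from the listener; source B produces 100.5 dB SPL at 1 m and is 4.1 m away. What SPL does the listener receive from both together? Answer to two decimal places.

At the listener: L_A = 94.8 − 20·log₁₀(9.1) = 75.619 dB; L_B = 100.5 − 20·log₁₀(4.1) = 88.244 dB.
Combined: 10·log₁₀(10^(75.619/10)+10^(88.244/10)) = 88.48 dB SPL.

88.48 dB SPL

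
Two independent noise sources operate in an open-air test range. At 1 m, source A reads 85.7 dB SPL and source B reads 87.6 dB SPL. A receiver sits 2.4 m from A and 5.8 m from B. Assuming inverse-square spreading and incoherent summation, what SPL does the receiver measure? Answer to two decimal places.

79.12 dB SPL

At the listener: L_A = 85.7 − 20·log₁₀(2.4) = 78.096 dB; L_B = 87.6 − 20·log₁₀(5.8) = 72.331 dB.
Combined: 10·log₁₀(10^(78.096/10)+10^(72.331/10)) = 79.12 dB SPL.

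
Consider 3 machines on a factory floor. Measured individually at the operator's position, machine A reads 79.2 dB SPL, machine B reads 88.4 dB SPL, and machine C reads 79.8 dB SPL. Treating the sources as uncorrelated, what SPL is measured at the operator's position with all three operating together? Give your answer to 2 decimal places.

Add the sources as powers (linear), then convert back to dB:
L_total = 10·log₁₀(10^(79.2/10) + 10^(88.4/10) + 10^(79.8/10)) = 10·log₁₀(870500000) = 89.40 dB SPL.

89.40 dB SPL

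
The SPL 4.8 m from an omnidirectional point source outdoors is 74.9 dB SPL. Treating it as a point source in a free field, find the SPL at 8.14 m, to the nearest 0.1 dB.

Free-field point source: level drops by 20·log₁₀ of the distance ratio.
ΔL = −20·log₁₀(8.14/4.8) = -4.59 dB, so L₂ = 74.9 + (-4.59) = 70.3 dB SPL.

70.3 dB SPL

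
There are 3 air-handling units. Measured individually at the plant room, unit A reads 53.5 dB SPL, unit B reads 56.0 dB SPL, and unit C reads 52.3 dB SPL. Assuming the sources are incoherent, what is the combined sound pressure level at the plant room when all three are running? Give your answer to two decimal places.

58.99 dB SPL

Add the sources as powers (linear), then convert back to dB:
L_total = 10·log₁₀(10^(53.5/10) + 10^(56.0/10) + 10^(52.3/10)) = 10·log₁₀(791800) = 58.99 dB SPL.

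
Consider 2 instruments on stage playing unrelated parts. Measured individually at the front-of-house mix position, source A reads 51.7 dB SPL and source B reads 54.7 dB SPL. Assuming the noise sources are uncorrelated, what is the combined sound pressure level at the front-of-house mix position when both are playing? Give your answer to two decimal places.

Incoherent sources sum as intensities:
L_total = 10·log₁₀(10^(51.7/10) + 10^(54.7/10)) = 10·log₁₀(443000) = 56.46 dB SPL.

56.46 dB SPL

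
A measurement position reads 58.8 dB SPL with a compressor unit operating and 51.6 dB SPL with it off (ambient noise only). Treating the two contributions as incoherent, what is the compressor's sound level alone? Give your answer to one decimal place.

Background correction is a power subtraction:
L_src = 10·log₁₀(10^(58.8/10) − 10^(51.6/10)) = 10·log₁₀(614000) = 57.9 dB SPL.

57.9 dB SPL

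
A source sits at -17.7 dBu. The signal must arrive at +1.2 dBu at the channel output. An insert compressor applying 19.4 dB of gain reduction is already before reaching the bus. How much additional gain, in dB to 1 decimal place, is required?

38.3 dB

The required make-up gain is the shortfall in the dB sum.
G = +1.2 − (-17.7) + 19.4 = 38.3 dB.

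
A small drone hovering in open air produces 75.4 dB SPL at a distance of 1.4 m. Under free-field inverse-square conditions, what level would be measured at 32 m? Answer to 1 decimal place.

48.2 dB SPL

For a point source in a free field, ΔL = −20·log₁₀(d₂/d₁).
ΔL = −20·log₁₀(32/1.4) = -27.18 dB, so L₂ = 75.4 + (-27.18) = 48.2 dB SPL.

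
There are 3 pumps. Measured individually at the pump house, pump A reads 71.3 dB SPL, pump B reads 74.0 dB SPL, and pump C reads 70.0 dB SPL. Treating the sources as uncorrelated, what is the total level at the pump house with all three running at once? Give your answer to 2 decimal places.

Incoherent sources sum as intensities:
L_total = 10·log₁₀(10^(71.3/10) + 10^(74.0/10) + 10^(70.0/10)) = 10·log₁₀(48610000) = 76.87 dB SPL.

76.87 dB SPL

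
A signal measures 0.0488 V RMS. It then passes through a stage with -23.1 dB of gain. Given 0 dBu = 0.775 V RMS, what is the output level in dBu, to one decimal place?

Input level: 20·log₁₀(0.0488/0.775) = -24.02 dBu.
Output: -24.02 − 23.1 = -47.1 dBu.

-47.1 dBu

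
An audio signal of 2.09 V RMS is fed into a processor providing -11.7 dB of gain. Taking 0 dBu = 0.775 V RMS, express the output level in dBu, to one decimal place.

Input level: 20·log₁₀(2.09/0.775) = 8.62 dBu.
Output: 8.62 − 11.7 = -3.1 dBu.

-3.1 dBu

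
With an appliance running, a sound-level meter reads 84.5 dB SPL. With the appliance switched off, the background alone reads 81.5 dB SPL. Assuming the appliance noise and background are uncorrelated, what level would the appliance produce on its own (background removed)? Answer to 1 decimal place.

81.5 dB SPL

Subtract intensities: L_src = 10·log₁₀(10^(L_total/10) − 10^(L_bg/10)).
L_src = 10·log₁₀(10^(84.5/10) − 10^(81.5/10)) = 10·log₁₀(140600000) = 81.5 dB SPL.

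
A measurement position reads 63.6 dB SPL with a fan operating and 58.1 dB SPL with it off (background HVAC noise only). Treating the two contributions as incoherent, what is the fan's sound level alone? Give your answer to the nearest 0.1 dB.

Background correction is a power subtraction:
L_src = 10·log₁₀(10^(63.6/10) − 10^(58.1/10)) = 10·log₁₀(1645000) = 62.2 dB SPL.

62.2 dB SPL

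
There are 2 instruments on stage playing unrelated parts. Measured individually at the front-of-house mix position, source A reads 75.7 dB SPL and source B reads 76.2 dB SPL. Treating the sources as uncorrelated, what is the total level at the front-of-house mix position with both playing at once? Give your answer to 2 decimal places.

Incoherent sources sum as intensities:
L_total = 10·log₁₀(10^(75.7/10) + 10^(76.2/10)) = 10·log₁₀(78840000) = 78.97 dB SPL.

78.97 dB SPL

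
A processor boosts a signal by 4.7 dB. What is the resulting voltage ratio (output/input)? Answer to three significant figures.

1.72

Voltage ratio = 10^(dB/20).
10^(4.7/20) = 10^(0.2350) = 1.72.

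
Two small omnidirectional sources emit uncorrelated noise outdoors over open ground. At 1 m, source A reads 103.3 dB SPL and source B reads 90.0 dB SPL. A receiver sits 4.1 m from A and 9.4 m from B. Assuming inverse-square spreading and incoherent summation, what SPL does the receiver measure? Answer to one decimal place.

91.1 dB SPL

At the listener: L_A = 103.3 − 20·log₁₀(4.1) = 91.04 dB; L_B = 90.0 − 20·log₁₀(9.4) = 70.54 dB.
Combined: 10·log₁₀(10^(91.04/10)+10^(70.54/10)) = 91.1 dB SPL.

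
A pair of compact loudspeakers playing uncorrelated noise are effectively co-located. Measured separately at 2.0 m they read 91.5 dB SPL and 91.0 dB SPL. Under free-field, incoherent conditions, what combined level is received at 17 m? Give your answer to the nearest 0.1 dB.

Combined at 2.0 m: 10·log₁₀(10^(91.5/10)+10^(91.0/10)) = 94.27 dB SPL.
Then apply −20·log₁₀(17/2.0) = -18.59 dB → 75.7 dB SPL.

75.7 dB SPL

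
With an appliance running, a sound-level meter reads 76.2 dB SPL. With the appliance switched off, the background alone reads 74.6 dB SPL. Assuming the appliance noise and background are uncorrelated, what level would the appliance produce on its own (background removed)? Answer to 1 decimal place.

Subtract intensities: L_src = 10·log₁₀(10^(L_total/10) − 10^(L_bg/10)).
L_src = 10·log₁₀(10^(76.2/10) − 10^(74.6/10)) = 10·log₁₀(12850000) = 71.1 dB SPL.

71.1 dB SPL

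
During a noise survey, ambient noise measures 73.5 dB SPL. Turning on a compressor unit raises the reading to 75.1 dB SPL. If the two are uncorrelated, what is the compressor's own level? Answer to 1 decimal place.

70.0 dB SPL

Background correction is a power subtraction:
L_src = 10·log₁₀(10^(75.1/10) − 10^(73.5/10)) = 10·log₁₀(9972000) = 70.0 dB SPL.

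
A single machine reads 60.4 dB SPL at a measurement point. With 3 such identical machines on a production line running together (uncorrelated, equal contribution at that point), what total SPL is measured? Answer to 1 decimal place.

65.2 dB SPL

3 equal incoherent sources raise the level by 10·log₁₀(3) = 4.77 dB.
L_total = 60.4 + 4.77 = 65.2 dB SPL.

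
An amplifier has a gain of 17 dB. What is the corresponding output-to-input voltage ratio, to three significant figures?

7.08

Voltage ratio = 10^(dB/20).
10^(17/20) = 10^(0.8500) = 7.08.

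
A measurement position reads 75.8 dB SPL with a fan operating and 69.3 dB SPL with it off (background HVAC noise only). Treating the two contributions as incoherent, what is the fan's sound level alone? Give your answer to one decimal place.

Background correction is a power subtraction:
L_src = 10·log₁₀(10^(75.8/10) − 10^(69.3/10)) = 10·log₁₀(29510000) = 74.7 dB SPL.

74.7 dB SPL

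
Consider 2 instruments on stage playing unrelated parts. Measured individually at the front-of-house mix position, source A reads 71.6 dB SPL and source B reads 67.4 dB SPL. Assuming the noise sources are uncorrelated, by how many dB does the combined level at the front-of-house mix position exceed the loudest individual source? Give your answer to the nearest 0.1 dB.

Incoherent sources sum as intensities:
L_total = 10·log₁₀(10^(71.6/10) + 10^(67.4/10)) = 73.00 dB SPL.
Excess over the loudest (71.6 dB): 73.00 − 71.6 = 1.4 dB.

1.4 dB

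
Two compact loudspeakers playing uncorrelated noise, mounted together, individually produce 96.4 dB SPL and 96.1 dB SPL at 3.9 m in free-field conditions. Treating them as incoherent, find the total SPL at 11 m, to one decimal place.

Combined at 3.9 m: 10·log₁₀(10^(96.4/10)+10^(96.1/10)) = 99.26 dB SPL.
Then apply −20·log₁₀(11/3.9) = -9.01 dB → 90.3 dB SPL.

90.3 dB SPL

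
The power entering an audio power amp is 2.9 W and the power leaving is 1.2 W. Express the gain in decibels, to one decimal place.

-3.8 dB

For a power ratio, dB = 10·log₁₀(P₂/P₁).
10·log₁₀(1.2/2.9) = 10·log₁₀(0.4138) = -3.8 dB.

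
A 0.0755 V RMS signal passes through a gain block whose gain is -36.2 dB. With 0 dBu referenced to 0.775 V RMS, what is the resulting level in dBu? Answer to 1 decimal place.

-56.4 dBu

Input level: 20·log₁₀(0.0755/0.775) = -20.23 dBu.
Output: -20.23 − 36.2 = -56.4 dBu.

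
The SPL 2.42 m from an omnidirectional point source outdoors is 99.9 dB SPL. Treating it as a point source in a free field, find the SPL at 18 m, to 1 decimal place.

82.5 dB SPL

For a point source in a free field, ΔL = −20·log₁₀(d₂/d₁).
ΔL = −20·log₁₀(18/2.42) = -17.43 dB, so L₂ = 99.9 + (-17.43) = 82.5 dB SPL.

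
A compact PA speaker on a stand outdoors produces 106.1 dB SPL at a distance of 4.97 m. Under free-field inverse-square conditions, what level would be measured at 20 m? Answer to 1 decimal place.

94.0 dB SPL

Inverse-square spreading gives ΔL = −20·log₁₀(d₂/d₁).
ΔL = −20·log₁₀(20/4.97) = -12.09 dB, so L₂ = 106.1 + (-12.09) = 94.0 dB SPL.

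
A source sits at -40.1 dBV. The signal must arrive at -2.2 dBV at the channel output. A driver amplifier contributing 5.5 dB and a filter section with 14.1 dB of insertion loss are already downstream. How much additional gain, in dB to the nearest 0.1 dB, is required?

The required make-up gain is the shortfall in the dB sum.
G = -2.2 − (-40.1) − 5.5 + 14.1 = 46.5 dB.

46.5 dB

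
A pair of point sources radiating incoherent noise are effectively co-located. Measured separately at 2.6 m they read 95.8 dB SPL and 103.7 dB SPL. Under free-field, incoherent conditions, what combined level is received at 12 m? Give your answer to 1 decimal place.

91.1 dB SPL

Combined at 2.6 m: 10·log₁₀(10^(95.8/10)+10^(103.7/10)) = 104.35 dB SPL.
Then apply −20·log₁₀(12/2.6) = -13.28 dB → 91.1 dB SPL.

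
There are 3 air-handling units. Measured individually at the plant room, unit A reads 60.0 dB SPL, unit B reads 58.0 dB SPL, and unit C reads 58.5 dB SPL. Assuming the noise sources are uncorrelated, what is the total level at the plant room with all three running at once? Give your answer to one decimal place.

63.7 dB SPL

Incoherent sources sum as intensities:
L_total = 10·log₁₀(10^(60.0/10) + 10^(58.0/10) + 10^(58.5/10)) = 10·log₁₀(2339000) = 63.7 dB SPL.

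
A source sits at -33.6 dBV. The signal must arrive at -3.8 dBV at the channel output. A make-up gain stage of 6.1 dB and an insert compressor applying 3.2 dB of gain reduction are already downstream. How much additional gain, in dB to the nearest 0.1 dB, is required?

The required make-up gain is the shortfall in the dB sum.
G = -3.8 − (-33.6) − 6.1 + 3.2 = 26.9 dB.

26.9 dB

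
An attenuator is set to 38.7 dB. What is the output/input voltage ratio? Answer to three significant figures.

Voltage ratio = 10^(dB/20).
10^(-38.7/20) = 10^(-1.935) = 0.0116.

0.0116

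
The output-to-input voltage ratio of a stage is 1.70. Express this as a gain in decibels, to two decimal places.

Voltage ratio → dB uses the 20·log₁₀ form:
20·log₁₀(1.70) = 4.61 dB.

4.61 dB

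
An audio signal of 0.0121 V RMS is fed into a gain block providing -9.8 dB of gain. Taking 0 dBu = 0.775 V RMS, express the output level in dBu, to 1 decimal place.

-45.9 dBu

Input level: 20·log₁₀(0.0121/0.775) = -36.13 dBu.
Output: -36.13 − 9.8 = -45.9 dBu.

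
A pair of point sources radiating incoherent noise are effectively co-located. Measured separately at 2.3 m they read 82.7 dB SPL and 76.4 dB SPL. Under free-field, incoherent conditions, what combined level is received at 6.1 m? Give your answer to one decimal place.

75.1 dB SPL

Combined at 2.3 m: 10·log₁₀(10^(82.7/10)+10^(76.4/10)) = 83.61 dB SPL.
Then apply −20·log₁₀(6.1/2.3) = -8.47 dB → 75.1 dB SPL.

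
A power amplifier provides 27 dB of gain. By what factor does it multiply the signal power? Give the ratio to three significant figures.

Power ratio = 10^(dB/10).
10^(27/10) = 10^(2.700) = 501.

501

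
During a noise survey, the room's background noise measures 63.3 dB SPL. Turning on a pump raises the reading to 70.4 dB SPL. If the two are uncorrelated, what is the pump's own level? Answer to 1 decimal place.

Background correction is a power subtraction:
L_src = 10·log₁₀(10^(70.4/10) − 10^(63.3/10)) = 10·log₁₀(8827000) = 69.5 dB SPL.

69.5 dB SPL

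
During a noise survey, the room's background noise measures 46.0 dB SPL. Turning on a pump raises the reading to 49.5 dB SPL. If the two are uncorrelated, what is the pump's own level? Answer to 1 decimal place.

Subtract intensities: L_src = 10·log₁₀(10^(L_total/10) − 10^(L_bg/10)).
L_src = 10·log₁₀(10^(49.5/10) − 10^(46.0/10)) = 10·log₁₀(49310) = 46.9 dB SPL.

46.9 dB SPL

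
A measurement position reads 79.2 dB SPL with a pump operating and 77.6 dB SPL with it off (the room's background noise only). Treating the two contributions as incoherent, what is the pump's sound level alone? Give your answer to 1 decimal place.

Background correction is a power subtraction:
L_src = 10·log₁₀(10^(79.2/10) − 10^(77.6/10)) = 10·log₁₀(25630000) = 74.1 dB SPL.

74.1 dB SPL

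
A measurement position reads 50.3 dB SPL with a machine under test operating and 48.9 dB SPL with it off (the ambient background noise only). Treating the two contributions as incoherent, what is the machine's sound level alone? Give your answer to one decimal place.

44.7 dB SPL

Background correction is a power subtraction:
L_src = 10·log₁₀(10^(50.3/10) − 10^(48.9/10)) = 10·log₁₀(29530) = 44.7 dB SPL.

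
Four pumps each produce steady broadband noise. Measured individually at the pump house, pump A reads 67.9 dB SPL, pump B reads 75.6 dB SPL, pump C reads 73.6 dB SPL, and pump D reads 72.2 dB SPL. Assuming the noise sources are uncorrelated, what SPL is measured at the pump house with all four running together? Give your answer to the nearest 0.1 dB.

79.1 dB SPL

Add the sources as powers (linear), then convert back to dB:
L_total = 10·log₁₀(10^(67.9/10) + 10^(75.6/10) + 10^(73.6/10) + 10^(72.2/10)) = 10·log₁₀(81980000) = 79.1 dB SPL.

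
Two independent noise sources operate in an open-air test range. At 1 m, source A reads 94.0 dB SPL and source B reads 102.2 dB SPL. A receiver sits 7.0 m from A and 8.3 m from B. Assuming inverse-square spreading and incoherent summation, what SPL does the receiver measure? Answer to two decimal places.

At the listener: L_A = 94.0 − 20·log₁₀(7.0) = 77.098 dB; L_B = 102.2 − 20·log₁₀(8.3) = 83.818 dB.
Combined: 10·log₁₀(10^(77.098/10)+10^(83.818/10)) = 84.66 dB SPL.

84.66 dB SPL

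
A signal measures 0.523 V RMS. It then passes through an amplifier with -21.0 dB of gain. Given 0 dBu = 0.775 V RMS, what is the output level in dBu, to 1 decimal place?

Input level: 20·log₁₀(0.523/0.775) = -3.42 dBu.
Output: -3.42 − 21.0 = -24.4 dBu.

-24.4 dBu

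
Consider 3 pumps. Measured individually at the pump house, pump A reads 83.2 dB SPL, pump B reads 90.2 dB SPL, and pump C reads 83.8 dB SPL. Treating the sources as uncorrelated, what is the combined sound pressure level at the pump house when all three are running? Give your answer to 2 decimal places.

91.75 dB SPL

Incoherent sources sum as intensities:
L_total = 10·log₁₀(10^(83.2/10) + 10^(90.2/10) + 10^(83.8/10)) = 10·log₁₀(1496000000) = 91.75 dB SPL.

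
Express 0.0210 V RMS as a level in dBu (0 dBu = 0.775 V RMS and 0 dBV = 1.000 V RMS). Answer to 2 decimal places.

dBu = 20·log₁₀(V / 0.775 V).
20·log₁₀(0.0210/0.775) = -31.34 dBu.

-31.34 dBu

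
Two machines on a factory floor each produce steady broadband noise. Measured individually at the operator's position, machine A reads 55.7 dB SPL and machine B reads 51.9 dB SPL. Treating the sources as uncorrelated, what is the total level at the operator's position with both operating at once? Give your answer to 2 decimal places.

Add the sources as powers (linear), then convert back to dB:
L_total = 10·log₁₀(10^(55.7/10) + 10^(51.9/10)) = 10·log₁₀(526400) = 57.21 dB SPL.

57.21 dB SPL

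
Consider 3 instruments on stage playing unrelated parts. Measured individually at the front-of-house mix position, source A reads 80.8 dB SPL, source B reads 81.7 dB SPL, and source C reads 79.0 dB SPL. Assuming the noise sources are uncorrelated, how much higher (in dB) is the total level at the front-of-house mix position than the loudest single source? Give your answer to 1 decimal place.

Uncorrelated sources add in intensity (power), not in dB.
L_total = 10·log₁₀(10^(80.8/10) + 10^(81.7/10) + 10^(79.0/10)) = 85.41 dB SPL.
Excess over the loudest (81.7 dB): 85.41 − 81.7 = 3.7 dB.

3.7 dB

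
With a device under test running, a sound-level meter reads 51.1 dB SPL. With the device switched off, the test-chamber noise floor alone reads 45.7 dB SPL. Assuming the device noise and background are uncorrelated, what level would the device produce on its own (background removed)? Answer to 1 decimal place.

Subtract intensities: L_src = 10·log₁₀(10^(L_total/10) − 10^(L_bg/10)).
L_src = 10·log₁₀(10^(51.1/10) − 10^(45.7/10)) = 10·log₁₀(91670) = 49.6 dB SPL.

49.6 dB SPL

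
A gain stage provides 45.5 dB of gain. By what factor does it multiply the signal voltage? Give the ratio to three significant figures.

188

Voltage ratio = 10^(dB/20).
10^(45.5/20) = 10^(2.275) = 188.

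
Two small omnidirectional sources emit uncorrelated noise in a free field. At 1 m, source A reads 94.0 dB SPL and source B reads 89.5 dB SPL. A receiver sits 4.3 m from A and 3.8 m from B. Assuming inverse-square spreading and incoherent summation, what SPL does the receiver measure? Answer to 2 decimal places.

At the listener: L_A = 94.0 − 20·log₁₀(4.3) = 81.331 dB; L_B = 89.5 − 20·log₁₀(3.8) = 77.904 dB.
Combined: 10·log₁₀(10^(81.331/10)+10^(77.904/10)) = 82.96 dB SPL.

82.96 dB SPL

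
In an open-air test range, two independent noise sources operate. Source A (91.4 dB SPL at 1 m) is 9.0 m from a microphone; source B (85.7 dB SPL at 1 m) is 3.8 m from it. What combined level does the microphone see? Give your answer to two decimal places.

76.31 dB SPL

At the listener: L_A = 91.4 − 20·log₁₀(9.0) = 72.315 dB; L_B = 85.7 − 20·log₁₀(3.8) = 74.104 dB.
Combined: 10·log₁₀(10^(72.315/10)+10^(74.104/10)) = 76.31 dB SPL.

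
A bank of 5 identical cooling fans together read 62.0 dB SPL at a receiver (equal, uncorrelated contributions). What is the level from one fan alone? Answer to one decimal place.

5 equal incoherent sources add 10·log₁₀(5) = 6.99 dB over one source.
L_one = 62.0 − 6.99 = 55.0 dB SPL.

55.0 dB SPL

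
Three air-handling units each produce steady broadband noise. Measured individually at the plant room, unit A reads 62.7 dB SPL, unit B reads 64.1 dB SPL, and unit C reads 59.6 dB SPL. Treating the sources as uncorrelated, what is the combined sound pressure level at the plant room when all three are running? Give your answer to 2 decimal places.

Uncorrelated sources add in intensity (power), not in dB.
L_total = 10·log₁₀(10^(62.7/10) + 10^(64.1/10) + 10^(59.6/10)) = 10·log₁₀(5344000) = 67.28 dB SPL.

67.28 dB SPL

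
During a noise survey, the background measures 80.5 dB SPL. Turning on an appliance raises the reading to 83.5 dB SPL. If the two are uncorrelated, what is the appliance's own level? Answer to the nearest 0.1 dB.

80.5 dB SPL

Remove the background by subtracting linear intensities:
L_src = 10·log₁₀(10^(83.5/10) − 10^(80.5/10)) = 10·log₁₀(111700000) = 80.5 dB SPL.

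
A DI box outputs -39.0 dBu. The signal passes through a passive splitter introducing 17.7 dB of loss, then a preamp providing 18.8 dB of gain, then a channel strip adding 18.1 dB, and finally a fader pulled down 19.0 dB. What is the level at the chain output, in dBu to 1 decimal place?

Cascaded gains and losses add directly in dB.
-39.0 − 17.7 + 18.8 + 18.1 − 19.0 = -38.8 dBu.

-38.8 dBu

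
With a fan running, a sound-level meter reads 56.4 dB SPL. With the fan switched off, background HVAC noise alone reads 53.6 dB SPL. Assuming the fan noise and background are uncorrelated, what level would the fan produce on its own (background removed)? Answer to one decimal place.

Subtract intensities: L_src = 10·log₁₀(10^(L_total/10) − 10^(L_bg/10)).
L_src = 10·log₁₀(10^(56.4/10) − 10^(53.6/10)) = 10·log₁₀(207400) = 53.2 dB SPL.

53.2 dB SPL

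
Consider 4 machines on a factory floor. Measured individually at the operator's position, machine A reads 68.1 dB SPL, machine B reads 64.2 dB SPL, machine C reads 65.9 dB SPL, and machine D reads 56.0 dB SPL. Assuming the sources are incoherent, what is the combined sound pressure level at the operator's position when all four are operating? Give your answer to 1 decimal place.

Add the sources as powers (linear), then convert back to dB:
L_total = 10·log₁₀(10^(68.1/10) + 10^(64.2/10) + 10^(65.9/10) + 10^(56.0/10)) = 10·log₁₀(13380000) = 71.3 dB SPL.

71.3 dB SPL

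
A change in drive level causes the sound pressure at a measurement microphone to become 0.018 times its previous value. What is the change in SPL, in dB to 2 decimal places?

-34.89 dB

Sound pressure is an amplitude quantity: ΔL = 20·log₁₀(p₂/p₁).
20·log₁₀(0.018) = -34.89 dB.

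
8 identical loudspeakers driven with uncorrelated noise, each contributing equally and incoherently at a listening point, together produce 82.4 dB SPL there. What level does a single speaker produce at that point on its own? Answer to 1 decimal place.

8 equal incoherent sources add 10·log₁₀(8) = 9.03 dB over one source.
L_one = 82.4 − 9.03 = 73.4 dB SPL.

73.4 dB SPL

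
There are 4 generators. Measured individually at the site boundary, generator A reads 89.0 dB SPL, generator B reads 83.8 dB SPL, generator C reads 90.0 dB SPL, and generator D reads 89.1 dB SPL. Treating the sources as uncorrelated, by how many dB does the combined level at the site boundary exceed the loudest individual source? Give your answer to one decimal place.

4.5 dB

Uncorrelated sources add in intensity (power), not in dB.
L_total = 10·log₁₀(10^(89.0/10) + 10^(83.8/10) + 10^(90.0/10) + 10^(89.1/10)) = 94.54 dB SPL.
Excess over the loudest (90.0 dB): 94.54 − 90.0 = 4.5 dB.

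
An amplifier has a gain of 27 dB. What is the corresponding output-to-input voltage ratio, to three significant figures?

22.4

Voltage ratio = 10^(dB/20).
10^(27/20) = 10^(1.350) = 22.4.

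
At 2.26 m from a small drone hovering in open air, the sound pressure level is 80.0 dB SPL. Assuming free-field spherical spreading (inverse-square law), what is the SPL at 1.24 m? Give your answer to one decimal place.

85.2 dB SPL

Inverse-square spreading gives ΔL = −20·log₁₀(d₂/d₁).
ΔL = −20·log₁₀(1.24/2.26) = 5.21 dB, so L₂ = 80.0 + (5.21) = 85.2 dB SPL.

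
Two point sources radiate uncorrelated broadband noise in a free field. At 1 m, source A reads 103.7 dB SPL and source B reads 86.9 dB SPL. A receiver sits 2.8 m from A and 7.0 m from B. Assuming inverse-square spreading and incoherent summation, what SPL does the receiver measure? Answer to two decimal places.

94.77 dB SPL

At the listener: L_A = 103.7 − 20·log₁₀(2.8) = 94.757 dB; L_B = 86.9 − 20·log₁₀(7.0) = 69.998 dB.
Combined: 10·log₁₀(10^(94.757/10)+10^(69.998/10)) = 94.77 dB SPL.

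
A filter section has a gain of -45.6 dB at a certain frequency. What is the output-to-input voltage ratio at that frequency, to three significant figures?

0.00525

Voltage ratio = 10^(dB/20).
10^(-45.6/20) = 10^(-2.280) = 0.00525.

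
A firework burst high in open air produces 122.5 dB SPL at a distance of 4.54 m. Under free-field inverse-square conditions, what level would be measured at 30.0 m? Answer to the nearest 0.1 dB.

For a point source in a free field, ΔL = −20·log₁₀(d₂/d₁).
ΔL = −20·log₁₀(30.0/4.54) = -16.40 dB, so L₂ = 122.5 + (-16.40) = 106.1 dB SPL.

106.1 dB SPL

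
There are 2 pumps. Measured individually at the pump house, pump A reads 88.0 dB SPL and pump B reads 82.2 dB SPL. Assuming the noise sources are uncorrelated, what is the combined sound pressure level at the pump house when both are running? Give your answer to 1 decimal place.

89.0 dB SPL

Uncorrelated sources add in intensity (power), not in dB.
L_total = 10·log₁₀(10^(88.0/10) + 10^(82.2/10)) = 10·log₁₀(796900000) = 89.0 dB SPL.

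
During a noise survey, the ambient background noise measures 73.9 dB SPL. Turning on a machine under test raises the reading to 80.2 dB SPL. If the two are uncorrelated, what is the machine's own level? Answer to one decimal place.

Remove the background by subtracting linear intensities:
L_src = 10·log₁₀(10^(80.2/10) − 10^(73.9/10)) = 10·log₁₀(80170000) = 79.0 dB SPL.

79.0 dB SPL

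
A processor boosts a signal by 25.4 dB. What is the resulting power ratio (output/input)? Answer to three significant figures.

Power ratio = 10^(dB/10).
10^(25.4/10) = 10^(2.540) = 347.

347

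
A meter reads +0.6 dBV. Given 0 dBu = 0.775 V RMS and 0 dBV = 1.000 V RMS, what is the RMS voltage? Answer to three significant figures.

V = 1.000 V × 10^(+0.6/20).
= 1.000 × 1.072 = 1.07 V.

1.07 V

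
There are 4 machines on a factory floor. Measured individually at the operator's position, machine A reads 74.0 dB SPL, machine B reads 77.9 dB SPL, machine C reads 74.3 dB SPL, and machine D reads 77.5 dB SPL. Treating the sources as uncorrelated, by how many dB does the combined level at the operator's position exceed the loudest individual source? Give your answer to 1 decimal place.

4.4 dB

Incoherent sources sum as intensities:
L_total = 10·log₁₀(10^(74.0/10) + 10^(77.9/10) + 10^(74.3/10) + 10^(77.5/10)) = 82.30 dB SPL.
Excess over the loudest (77.9 dB): 82.30 − 77.9 = 4.4 dB.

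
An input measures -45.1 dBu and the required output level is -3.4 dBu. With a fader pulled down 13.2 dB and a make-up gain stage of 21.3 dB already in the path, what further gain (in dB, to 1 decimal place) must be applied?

33.6 dB

The required make-up gain is the shortfall in the dB sum.
G = -3.4 − (-45.1) + 13.2 − 21.3 = 33.6 dB.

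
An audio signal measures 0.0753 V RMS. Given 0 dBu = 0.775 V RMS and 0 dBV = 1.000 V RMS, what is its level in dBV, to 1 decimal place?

dBV = 20·log₁₀(V / 1.000 V).
20·log₁₀(0.0753/1.000) = -22.5 dBV.

-22.5 dBV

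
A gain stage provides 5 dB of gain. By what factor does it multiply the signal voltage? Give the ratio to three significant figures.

1.78

Voltage ratio = 10^(dB/20).
10^(5/20) = 10^(0.2500) = 1.78.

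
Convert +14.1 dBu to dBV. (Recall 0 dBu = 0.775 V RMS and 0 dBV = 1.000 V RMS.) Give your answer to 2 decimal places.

The offset between the scales is 20·log₁₀(0.775/1.000) = −2.214 dB.
So dBV = +14.1 − 2.214 = +11.89 dBV.

+11.89 dBV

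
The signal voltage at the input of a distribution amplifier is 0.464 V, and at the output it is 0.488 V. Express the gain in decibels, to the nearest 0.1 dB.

Voltage is an amplitude quantity, so gain = 20·log₁₀(V_out/V_in).
20·log₁₀(0.488/0.464) = 20·log₁₀(1.052) = 0.4 dB.

0.4 dB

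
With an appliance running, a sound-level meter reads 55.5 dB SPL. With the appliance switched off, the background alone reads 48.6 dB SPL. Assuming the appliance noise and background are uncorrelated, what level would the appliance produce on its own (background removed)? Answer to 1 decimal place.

54.5 dB SPL

Subtract intensities: L_src = 10·log₁₀(10^(L_total/10) − 10^(L_bg/10)).
L_src = 10·log₁₀(10^(55.5/10) − 10^(48.6/10)) = 10·log₁₀(282400) = 54.5 dB SPL.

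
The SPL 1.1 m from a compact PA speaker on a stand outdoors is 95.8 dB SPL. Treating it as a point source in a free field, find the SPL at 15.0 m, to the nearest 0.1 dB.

Free-field point source: level drops by 20·log₁₀ of the distance ratio.
ΔL = −20·log₁₀(15.0/1.1) = -22.69 dB, so L₂ = 95.8 + (-22.69) = 73.1 dB SPL.

73.1 dB SPL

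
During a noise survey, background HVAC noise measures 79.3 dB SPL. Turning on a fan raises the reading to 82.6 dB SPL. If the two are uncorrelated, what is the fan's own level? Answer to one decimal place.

79.9 dB SPL

Remove the background by subtracting linear intensities:
L_src = 10·log₁₀(10^(82.6/10) − 10^(79.3/10)) = 10·log₁₀(96860000) = 79.9 dB SPL.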